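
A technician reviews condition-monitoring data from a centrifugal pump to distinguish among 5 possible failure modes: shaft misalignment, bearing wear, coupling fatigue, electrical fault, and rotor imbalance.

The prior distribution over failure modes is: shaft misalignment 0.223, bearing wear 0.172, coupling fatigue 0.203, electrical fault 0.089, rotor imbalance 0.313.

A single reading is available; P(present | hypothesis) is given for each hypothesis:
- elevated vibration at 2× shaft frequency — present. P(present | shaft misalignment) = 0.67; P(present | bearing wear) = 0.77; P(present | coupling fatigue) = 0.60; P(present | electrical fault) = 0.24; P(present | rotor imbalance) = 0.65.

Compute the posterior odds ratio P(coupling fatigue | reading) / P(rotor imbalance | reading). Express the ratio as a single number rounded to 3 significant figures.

Unnormalized posterior weight (prior times the reading likelihood) for each of the two hypotheses:
  coupling fatigue: 0.203 × 0.60 = 0.1218
  rotor imbalance: 0.313 × 0.65 = 0.20345
Posterior odds = 0.1218 / 0.20345 ≈ 0.599.

0.599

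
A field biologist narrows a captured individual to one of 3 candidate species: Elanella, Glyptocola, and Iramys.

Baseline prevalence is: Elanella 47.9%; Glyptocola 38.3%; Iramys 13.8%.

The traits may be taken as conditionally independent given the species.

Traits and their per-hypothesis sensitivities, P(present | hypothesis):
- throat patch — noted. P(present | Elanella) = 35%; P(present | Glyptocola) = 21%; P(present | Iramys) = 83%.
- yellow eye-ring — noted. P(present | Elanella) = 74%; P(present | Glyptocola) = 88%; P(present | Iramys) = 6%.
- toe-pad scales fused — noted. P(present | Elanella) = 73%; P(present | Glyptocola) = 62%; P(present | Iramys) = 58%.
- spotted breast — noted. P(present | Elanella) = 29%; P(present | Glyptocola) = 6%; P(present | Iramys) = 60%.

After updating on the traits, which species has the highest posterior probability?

Elanella

By Bayes' rule with conditional independence, the unnormalized weight for each hypothesis is prior × ∏ likelihoods:
  Elanella: 0.479 × 0.35 × 0.74 × 0.73 × 0.29 = 0.026264
  Glyptocola: 0.383 × 0.21 × 0.88 × 0.62 × 0.06 = 0.002633
  Iramys: 0.138 × 0.83 × 0.06 × 0.58 × 0.60 = 0.0023916
The unnormalized weights sum to 0.031288.
P(Elanella | evidence) ≈ 0.026264 / 0.031288 ≈ 0.839
P(Glyptocola | evidence) ≈ 0.002633 / 0.031288 ≈ 0.084
P(Iramys | evidence) ≈ 0.0023916 / 0.031288 ≈ 0.076
The largest is 0.839, so Elanella is most probable.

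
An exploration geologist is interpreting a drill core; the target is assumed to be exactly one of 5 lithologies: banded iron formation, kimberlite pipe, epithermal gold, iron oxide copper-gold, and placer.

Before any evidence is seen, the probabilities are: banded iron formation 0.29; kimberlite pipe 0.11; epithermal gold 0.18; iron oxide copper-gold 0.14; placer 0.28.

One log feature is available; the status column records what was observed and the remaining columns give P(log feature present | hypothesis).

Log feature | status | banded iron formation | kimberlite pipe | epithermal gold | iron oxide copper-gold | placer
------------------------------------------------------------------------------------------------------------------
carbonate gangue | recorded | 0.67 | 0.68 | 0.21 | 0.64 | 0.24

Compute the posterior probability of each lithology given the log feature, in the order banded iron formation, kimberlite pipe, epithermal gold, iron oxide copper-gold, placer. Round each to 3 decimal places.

For each hypothesis, the unnormalized posterior weight is prior × likelihood:
  banded iron formation: 0.29 × 0.67 = 0.1943
  kimberlite pipe: 0.11 × 0.68 = 0.0748
  epithermal gold: 0.18 × 0.21 = 0.0378
  iron oxide copper-gold: 0.14 × 0.64 = 0.0896
  placer: 0.28 × 0.24 = 0.0672
Normalizing constant Z = 0.1943 + 0.0748 + 0.0378 + 0.0896 + 0.0672 = 0.4637.
P(banded iron formation | evidence) = 0.1943 / 0.4637 ≈ 0.419
P(kimberlite pipe | evidence) = 0.0748 / 0.4637 ≈ 0.161
P(epithermal gold | evidence) = 0.0378 / 0.4637 ≈ 0.082
P(iron oxide copper-gold | evidence) = 0.0896 / 0.4637 ≈ 0.193
P(placer | evidence) = 0.0672 / 0.4637 ≈ 0.145

0.419, 0.161, 0.082, 0.193, 0.145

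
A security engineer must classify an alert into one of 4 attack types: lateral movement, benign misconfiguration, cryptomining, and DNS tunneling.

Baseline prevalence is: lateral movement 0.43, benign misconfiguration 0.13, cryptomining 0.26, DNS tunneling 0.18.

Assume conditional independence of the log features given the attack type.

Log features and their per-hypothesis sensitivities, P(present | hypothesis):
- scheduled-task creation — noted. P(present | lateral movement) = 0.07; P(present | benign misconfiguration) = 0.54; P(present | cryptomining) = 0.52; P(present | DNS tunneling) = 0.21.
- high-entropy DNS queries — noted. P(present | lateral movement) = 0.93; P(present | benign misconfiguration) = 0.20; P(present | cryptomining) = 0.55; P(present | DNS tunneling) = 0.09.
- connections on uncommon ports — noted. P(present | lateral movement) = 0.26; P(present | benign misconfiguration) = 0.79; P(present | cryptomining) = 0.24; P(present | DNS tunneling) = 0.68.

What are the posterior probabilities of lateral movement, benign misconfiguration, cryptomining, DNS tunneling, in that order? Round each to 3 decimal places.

0.189, 0.288, 0.463, 0.060

By Bayes' rule with conditional independence, the unnormalized weight for each hypothesis is prior × ∏ likelihoods:
  lateral movement: 0.43 × 0.07 × 0.93 × 0.26 = 0.0072782
  benign misconfiguration: 0.13 × 0.54 × 0.20 × 0.79 = 0.011092
  cryptomining: 0.26 × 0.52 × 0.55 × 0.24 = 0.017846
  DNS tunneling: 0.18 × 0.21 × 0.09 × 0.68 = 0.0023134
Normalizing constant Z = 0.0072782 + 0.011092 + 0.017846 + 0.0023134 = 0.03853.
P(lateral movement | evidence) = 0.0072782 / 0.03853 ≈ 0.189
P(benign misconfiguration | evidence) = 0.011092 / 0.03853 ≈ 0.288
P(cryptomining | evidence) = 0.017846 / 0.03853 ≈ 0.463
P(DNS tunneling | evidence) = 0.0023134 / 0.03853 ≈ 0.060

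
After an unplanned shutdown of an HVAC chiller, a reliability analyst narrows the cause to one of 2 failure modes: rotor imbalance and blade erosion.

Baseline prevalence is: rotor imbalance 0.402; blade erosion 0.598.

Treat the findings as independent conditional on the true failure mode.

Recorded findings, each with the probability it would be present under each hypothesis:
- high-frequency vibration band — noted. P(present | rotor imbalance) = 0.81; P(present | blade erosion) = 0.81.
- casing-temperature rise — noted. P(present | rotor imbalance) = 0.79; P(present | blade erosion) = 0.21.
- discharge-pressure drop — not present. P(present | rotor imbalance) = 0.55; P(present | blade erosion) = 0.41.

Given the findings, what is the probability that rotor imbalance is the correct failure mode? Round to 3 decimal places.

0.659

By Bayes' rule with conditional independence, the unnormalized weight for each hypothesis is prior × ∏ likelihoods (using 1 − P(present | H) for each absent finding):
  rotor imbalance: 0.402 × 0.81 × 0.79 × (1 − 0.55) = 0.11576
  blade erosion: 0.598 × 0.81 × 0.21 × (1 − 0.41) = 0.060015
The unnormalized weights sum to 0.17577.
P(rotor imbalance | evidence) = 0.11576 / 0.17577 ≈ 0.659.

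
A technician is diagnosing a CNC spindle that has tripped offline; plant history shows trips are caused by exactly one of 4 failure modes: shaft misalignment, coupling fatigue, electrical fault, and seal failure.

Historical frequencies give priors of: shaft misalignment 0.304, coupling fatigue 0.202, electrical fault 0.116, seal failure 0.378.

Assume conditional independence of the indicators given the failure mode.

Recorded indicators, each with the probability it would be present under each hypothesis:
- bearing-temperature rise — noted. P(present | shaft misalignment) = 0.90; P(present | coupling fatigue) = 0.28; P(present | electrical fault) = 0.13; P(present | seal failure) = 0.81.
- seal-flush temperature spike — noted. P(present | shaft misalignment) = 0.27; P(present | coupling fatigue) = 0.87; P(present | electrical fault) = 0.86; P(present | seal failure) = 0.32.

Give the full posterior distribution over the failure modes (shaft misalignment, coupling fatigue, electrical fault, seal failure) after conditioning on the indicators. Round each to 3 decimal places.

0.316, 0.210, 0.055, 0.419

By Bayes' rule with conditional independence, the unnormalized weight for each hypothesis is prior × ∏ likelihoods:
  shaft misalignment: 0.304 × 0.90 × 0.27 = 0.073872
  coupling fatigue: 0.202 × 0.28 × 0.87 = 0.049207
  electrical fault: 0.116 × 0.13 × 0.86 = 0.012969
  seal failure: 0.378 × 0.81 × 0.32 = 0.097978
The unnormalized weights sum to 0.23403.
P(shaft misalignment | evidence) = 0.073872 / 0.23403 ≈ 0.316
P(coupling fatigue | evidence) = 0.049207 / 0.23403 ≈ 0.210
P(electrical fault | evidence) = 0.012969 / 0.23403 ≈ 0.055
P(seal failure | evidence) = 0.097978 / 0.23403 ≈ 0.419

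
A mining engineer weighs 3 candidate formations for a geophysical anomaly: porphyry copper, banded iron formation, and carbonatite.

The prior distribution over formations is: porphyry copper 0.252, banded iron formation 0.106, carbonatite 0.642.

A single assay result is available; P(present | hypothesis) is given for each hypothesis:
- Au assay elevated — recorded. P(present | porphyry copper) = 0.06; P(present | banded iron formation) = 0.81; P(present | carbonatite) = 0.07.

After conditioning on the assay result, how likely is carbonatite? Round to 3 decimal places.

By Bayes' rule, the unnormalized weight for each hypothesis is prior × likelihood:
  porphyry copper: 0.252 × 0.06 = 0.01512
  banded iron formation: 0.106 × 0.81 = 0.08586
  carbonatite: 0.642 × 0.07 = 0.04494
Marginal likelihood of the evidence = 0.14592.
P(carbonatite | evidence) = 0.04494 / 0.14592 ≈ 0.308.

0.308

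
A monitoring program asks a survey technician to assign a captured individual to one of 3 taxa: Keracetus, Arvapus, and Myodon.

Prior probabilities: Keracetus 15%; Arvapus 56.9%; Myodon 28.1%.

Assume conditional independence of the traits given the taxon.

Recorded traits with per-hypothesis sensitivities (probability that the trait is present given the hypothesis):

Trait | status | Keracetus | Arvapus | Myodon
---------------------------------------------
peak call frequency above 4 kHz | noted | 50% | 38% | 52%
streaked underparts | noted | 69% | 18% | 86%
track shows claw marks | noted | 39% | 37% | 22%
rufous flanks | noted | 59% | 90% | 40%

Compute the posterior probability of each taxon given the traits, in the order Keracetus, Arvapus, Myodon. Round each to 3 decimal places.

By Bayes' rule with conditional independence, the unnormalized weight for each hypothesis is prior × ∏ likelihoods:
  Keracetus: 0.150 × 0.50 × 0.69 × 0.39 × 0.59 = 0.011908
  Arvapus: 0.569 × 0.38 × 0.18 × 0.37 × 0.90 = 0.01296
  Myodon: 0.281 × 0.52 × 0.86 × 0.22 × 0.40 = 0.011058
The unnormalized weights sum to 0.035926.
P(Keracetus | evidence) = 0.011908 / 0.035926 ≈ 0.331
P(Arvapus | evidence) = 0.01296 / 0.035926 ≈ 0.361
P(Myodon | evidence) = 0.011058 / 0.035926 ≈ 0.308

0.331, 0.361, 0.308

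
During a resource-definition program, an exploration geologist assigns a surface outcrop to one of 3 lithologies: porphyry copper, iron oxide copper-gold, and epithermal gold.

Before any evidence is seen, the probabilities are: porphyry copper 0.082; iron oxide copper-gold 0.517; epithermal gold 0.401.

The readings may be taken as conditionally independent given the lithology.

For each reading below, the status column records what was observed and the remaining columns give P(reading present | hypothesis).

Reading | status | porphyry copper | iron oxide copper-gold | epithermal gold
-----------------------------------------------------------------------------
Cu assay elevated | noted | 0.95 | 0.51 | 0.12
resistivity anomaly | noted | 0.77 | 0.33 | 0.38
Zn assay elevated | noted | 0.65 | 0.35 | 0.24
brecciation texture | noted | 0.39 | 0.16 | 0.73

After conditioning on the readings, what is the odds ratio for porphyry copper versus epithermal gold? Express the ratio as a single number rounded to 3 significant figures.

The normalizing constant cancels in an odds ratio, so compute prior × likelihood for the two hypotheses only:
  porphyry copper: 0.082 × 0.95 × 0.77 × 0.65 × 0.39 = 0.015206
  epithermal gold: 0.401 × 0.12 × 0.38 × 0.24 × 0.73 = 0.0032036
Posterior odds = 0.015206 / 0.0032036 ≈ 4.75.

4.75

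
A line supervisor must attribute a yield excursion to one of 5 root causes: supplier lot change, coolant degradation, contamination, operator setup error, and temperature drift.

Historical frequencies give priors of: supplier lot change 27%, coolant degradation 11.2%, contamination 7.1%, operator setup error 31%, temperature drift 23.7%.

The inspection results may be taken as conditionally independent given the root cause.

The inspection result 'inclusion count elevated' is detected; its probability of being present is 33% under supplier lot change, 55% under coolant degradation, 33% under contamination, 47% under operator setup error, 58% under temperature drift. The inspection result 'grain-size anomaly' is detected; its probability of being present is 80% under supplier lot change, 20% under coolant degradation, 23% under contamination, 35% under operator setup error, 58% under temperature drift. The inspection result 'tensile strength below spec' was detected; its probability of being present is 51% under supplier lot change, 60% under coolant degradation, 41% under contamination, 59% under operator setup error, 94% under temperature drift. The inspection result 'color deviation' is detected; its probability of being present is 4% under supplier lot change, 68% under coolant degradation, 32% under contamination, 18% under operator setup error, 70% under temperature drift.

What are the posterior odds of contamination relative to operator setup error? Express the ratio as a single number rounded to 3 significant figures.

Unnormalized posterior weight (prior times the inspection result likelihoods) for each of the two hypotheses:
  contamination: 0.071 × 0.33 × 0.23 × 0.41 × 0.32 = 0.00070702
  operator setup error: 0.310 × 0.47 × 0.35 × 0.59 × 0.18 = 0.0054157
Odds(contamination : operator setup error) = 0.00070702 / 0.0054157 ≈ 0.131.

0.131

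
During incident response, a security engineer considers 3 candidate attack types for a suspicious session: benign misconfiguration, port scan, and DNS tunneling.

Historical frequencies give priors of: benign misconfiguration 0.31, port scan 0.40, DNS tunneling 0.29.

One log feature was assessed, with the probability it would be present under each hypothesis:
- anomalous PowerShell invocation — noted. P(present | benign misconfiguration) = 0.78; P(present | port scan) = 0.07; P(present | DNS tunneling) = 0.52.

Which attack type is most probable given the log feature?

By Bayes' rule, the unnormalized weight for each hypothesis is prior × likelihood:
  benign misconfiguration: 0.31 × 0.78 = 0.2418
  port scan: 0.40 × 0.07 = 0.028
  DNS tunneling: 0.29 × 0.52 = 0.1508
Marginal likelihood of the evidence = 0.4206.
P(benign misconfiguration | evidence) ≈ 0.2418 / 0.4206 ≈ 0.575
P(port scan | evidence) ≈ 0.028 / 0.4206 ≈ 0.067
P(DNS tunneling | evidence) ≈ 0.1508 / 0.4206 ≈ 0.359
The largest is 0.575, so benign misconfiguration is most probable.

benign misconfiguration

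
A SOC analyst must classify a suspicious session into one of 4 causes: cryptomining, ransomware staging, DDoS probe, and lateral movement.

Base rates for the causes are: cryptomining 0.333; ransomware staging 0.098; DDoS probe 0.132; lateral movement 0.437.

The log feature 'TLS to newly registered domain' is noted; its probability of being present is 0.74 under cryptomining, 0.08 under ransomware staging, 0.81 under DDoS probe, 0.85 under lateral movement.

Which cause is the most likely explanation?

Multiply each prior by the likelihood of the log feature:
  cryptomining: 0.333 × 0.74 = 0.24642
  ransomware staging: 0.098 × 0.08 = 0.00784
  DDoS probe: 0.132 × 0.81 = 0.10692
  lateral movement: 0.437 × 0.85 = 0.37145
Normalizing constant Z = 0.24642 + 0.00784 + 0.10692 + 0.37145 = 0.73263.
P(cryptomining | evidence) ≈ 0.24642 / 0.73263 ≈ 0.336
P(ransomware staging | evidence) ≈ 0.00784 / 0.73263 ≈ 0.011
P(DDoS probe | evidence) ≈ 0.10692 / 0.73263 ≈ 0.146
P(lateral movement | evidence) ≈ 0.37145 / 0.73263 ≈ 0.507
The largest is 0.507, so lateral movement is most probable.

lateral movement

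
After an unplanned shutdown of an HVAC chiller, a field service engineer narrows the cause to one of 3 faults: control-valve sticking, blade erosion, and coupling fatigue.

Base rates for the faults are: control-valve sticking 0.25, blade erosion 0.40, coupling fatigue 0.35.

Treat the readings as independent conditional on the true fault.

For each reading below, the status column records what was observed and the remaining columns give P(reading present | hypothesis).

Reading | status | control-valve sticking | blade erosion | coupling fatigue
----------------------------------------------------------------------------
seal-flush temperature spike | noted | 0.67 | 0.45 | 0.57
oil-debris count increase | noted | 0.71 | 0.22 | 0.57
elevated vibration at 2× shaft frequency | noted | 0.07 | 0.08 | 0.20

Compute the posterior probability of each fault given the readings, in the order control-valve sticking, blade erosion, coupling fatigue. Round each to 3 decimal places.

For each hypothesis, the unnormalized posterior weight is prior × product of the reading likelihoods:
  control-valve sticking: 0.25 × 0.67 × 0.71 × 0.07 = 0.0083248
  blade erosion: 0.40 × 0.45 × 0.22 × 0.08 = 0.003168
  coupling fatigue: 0.35 × 0.57 × 0.57 × 0.20 = 0.022743
Normalizing constant Z = 0.0083248 + 0.003168 + 0.022743 = 0.034236.
P(control-valve sticking | evidence) = 0.0083248 / 0.034236 ≈ 0.243
P(blade erosion | evidence) = 0.003168 / 0.034236 ≈ 0.093
P(coupling fatigue | evidence) = 0.022743 / 0.034236 ≈ 0.664

0.243, 0.093, 0.664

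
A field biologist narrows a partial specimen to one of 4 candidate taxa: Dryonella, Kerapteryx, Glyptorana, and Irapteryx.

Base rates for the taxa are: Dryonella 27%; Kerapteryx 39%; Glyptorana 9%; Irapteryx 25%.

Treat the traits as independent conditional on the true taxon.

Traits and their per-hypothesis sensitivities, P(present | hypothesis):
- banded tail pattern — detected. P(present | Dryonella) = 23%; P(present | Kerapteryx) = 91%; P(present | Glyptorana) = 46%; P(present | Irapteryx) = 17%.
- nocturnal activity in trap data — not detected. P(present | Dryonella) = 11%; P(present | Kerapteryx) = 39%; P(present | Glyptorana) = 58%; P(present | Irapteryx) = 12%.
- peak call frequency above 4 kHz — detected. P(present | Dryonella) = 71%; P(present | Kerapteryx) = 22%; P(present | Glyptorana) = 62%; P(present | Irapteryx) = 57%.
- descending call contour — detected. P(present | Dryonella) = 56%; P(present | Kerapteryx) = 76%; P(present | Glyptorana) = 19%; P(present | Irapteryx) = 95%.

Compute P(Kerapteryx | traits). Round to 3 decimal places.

For each hypothesis, the unnormalized posterior weight is prior × product of the trait likelihoods (using 1 − P(present | H) for each absent trait):
  Dryonella: 0.27 × 0.23 × (1 − 0.11) × 0.71 × 0.56 = 0.021975
  Kerapteryx: 0.39 × 0.91 × (1 − 0.39) × 0.22 × 0.76 = 0.036197
  Glyptorana: 0.09 × 0.46 × (1 − 0.58) × 0.62 × 0.19 = 0.0020483
  Irapteryx: 0.25 × 0.17 × (1 − 0.12) × 0.57 × 0.95 = 0.020252
Marginal likelihood of the evidence = 0.080472.
P(Kerapteryx | evidence) = 0.036197 / 0.080472 ≈ 0.450.

0.450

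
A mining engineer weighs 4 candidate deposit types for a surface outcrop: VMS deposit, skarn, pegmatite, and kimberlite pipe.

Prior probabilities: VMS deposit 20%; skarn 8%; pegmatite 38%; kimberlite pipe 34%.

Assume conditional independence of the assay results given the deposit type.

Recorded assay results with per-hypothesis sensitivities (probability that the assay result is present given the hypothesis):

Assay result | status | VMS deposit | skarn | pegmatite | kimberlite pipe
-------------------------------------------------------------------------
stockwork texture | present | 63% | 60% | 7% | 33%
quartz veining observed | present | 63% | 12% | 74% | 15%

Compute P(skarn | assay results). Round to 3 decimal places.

For each hypothesis, the unnormalized posterior weight is prior × product of the assay result likelihoods:
  VMS deposit: 0.20 × 0.63 × 0.63 = 0.07938
  skarn: 0.08 × 0.60 × 0.12 = 0.00576
  pegmatite: 0.38 × 0.07 × 0.74 = 0.019684
  kimberlite pipe: 0.34 × 0.33 × 0.15 = 0.01683
The unnormalized weights sum to 0.12165.
P(skarn | evidence) = 0.00576 / 0.12165 ≈ 0.047.

0.047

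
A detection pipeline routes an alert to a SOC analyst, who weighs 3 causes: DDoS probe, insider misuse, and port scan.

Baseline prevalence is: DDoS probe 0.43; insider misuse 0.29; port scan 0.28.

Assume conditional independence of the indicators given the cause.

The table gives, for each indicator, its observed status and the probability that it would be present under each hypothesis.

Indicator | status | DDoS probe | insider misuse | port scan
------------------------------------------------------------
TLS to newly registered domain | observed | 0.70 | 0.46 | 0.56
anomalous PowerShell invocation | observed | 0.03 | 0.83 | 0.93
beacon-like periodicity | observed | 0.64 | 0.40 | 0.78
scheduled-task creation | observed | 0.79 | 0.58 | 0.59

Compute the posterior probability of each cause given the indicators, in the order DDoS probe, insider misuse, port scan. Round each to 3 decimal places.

For each hypothesis, the unnormalized posterior weight is prior × product of the indicator likelihoods:
  DDoS probe: 0.43 × 0.70 × 0.03 × 0.64 × 0.79 = 0.0045656
  insider misuse: 0.29 × 0.46 × 0.83 × 0.40 × 0.58 = 0.025688
  port scan: 0.28 × 0.56 × 0.93 × 0.78 × 0.59 = 0.067108
The unnormalized weights sum to 0.097361.
P(DDoS probe | evidence) = 0.0045656 / 0.097361 ≈ 0.047
P(insider misuse | evidence) = 0.025688 / 0.097361 ≈ 0.264
P(port scan | evidence) = 0.067108 / 0.097361 ≈ 0.689

0.047, 0.264, 0.689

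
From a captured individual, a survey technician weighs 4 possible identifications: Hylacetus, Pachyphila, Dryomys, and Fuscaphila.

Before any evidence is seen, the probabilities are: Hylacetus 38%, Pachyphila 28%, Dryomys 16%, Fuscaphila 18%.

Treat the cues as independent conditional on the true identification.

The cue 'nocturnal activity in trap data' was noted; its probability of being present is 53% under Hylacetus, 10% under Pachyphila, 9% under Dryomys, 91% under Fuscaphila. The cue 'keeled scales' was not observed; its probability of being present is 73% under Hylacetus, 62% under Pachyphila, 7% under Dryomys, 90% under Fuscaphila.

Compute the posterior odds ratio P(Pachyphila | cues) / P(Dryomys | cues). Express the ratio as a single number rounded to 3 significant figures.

0.795

The normalizing constant cancels in an odds ratio, so compute prior × likelihood for the two hypotheses only (using 1 − P(present | H) for each absent cue):
  Pachyphila: 0.28 × 0.10 × (1 − 0.62) = 0.01064
  Dryomys: 0.16 × 0.09 × (1 − 0.07) = 0.013392
Posterior odds = 0.01064 / 0.013392 ≈ 0.795.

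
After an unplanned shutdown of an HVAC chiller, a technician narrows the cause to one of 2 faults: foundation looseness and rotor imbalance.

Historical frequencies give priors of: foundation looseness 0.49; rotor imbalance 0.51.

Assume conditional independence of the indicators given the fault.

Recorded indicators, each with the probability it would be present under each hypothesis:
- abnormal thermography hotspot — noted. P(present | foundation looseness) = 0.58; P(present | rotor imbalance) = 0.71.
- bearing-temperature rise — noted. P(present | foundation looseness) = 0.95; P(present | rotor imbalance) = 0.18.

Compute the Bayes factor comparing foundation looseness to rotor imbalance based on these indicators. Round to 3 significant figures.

Joint likelihood of the indicator pattern under each hypothesis:
  foundation looseness: 0.58 × 0.95 = 0.551
  rotor imbalance: 0.71 × 0.18 = 0.1278
Bayes factor = 0.551 / 0.1278 ≈ 4.31

4.31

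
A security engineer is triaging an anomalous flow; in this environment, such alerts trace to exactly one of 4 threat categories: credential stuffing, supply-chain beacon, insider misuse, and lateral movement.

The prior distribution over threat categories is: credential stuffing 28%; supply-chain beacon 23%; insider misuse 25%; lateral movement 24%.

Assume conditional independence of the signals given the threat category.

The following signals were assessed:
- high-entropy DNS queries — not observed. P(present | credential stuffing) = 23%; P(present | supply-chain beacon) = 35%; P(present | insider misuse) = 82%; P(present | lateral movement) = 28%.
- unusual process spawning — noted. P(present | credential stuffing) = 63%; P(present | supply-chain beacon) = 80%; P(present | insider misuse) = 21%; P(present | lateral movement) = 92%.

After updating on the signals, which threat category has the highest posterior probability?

By Bayes' rule with conditional independence, the unnormalized weight for each hypothesis is prior × ∏ likelihoods (using 1 − P(present | H) for each absent signal):
  credential stuffing: 0.28 × (1 − 0.23) × 0.63 = 0.13583
  supply-chain beacon: 0.23 × (1 − 0.35) × 0.80 = 0.1196
  insider misuse: 0.25 × (1 − 0.82) × 0.21 = 0.00945
  lateral movement: 0.24 × (1 − 0.28) × 0.92 = 0.15898
The unnormalized weights sum to 0.42385.
P(credential stuffing | evidence) ≈ 0.13583 / 0.42385 ≈ 0.320
P(supply-chain beacon | evidence) ≈ 0.1196 / 0.42385 ≈ 0.282
P(insider misuse | evidence) ≈ 0.00945 / 0.42385 ≈ 0.022
P(lateral movement | evidence) ≈ 0.15898 / 0.42385 ≈ 0.375
The largest is 0.375, so lateral movement is most probable.

lateral movement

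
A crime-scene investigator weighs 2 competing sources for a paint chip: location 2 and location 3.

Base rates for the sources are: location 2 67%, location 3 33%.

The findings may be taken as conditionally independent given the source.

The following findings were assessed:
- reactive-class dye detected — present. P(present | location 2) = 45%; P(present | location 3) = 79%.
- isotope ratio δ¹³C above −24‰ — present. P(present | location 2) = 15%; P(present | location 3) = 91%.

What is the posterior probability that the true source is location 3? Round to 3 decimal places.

Multiply each prior by the joint likelihood of the evidence pattern:
  location 2: 0.67 × 0.45 × 0.15 = 0.045225
  location 3: 0.33 × 0.79 × 0.91 = 0.23724
The unnormalized weights sum to 0.28246.
P(location 3 | evidence) = 0.23724 / 0.28246 ≈ 0.840.

0.840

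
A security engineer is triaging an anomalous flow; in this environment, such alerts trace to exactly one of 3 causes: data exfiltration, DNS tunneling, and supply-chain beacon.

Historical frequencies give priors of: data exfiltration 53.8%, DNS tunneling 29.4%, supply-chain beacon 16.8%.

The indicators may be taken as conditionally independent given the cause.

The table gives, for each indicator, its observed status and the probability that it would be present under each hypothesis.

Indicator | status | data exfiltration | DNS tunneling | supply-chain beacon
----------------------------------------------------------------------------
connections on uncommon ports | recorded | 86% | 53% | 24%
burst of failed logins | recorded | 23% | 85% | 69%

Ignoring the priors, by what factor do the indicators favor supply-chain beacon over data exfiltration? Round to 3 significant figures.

The Bayes factor is the ratio of the joint likelihoods of the indicator pattern under the two hypotheses.
  supply-chain beacon: 0.24 × 0.69 = 0.1656
  data exfiltration: 0.86 × 0.23 = 0.1978
Bayes factor = 0.1656 / 0.1978 ≈ 0.837

0.837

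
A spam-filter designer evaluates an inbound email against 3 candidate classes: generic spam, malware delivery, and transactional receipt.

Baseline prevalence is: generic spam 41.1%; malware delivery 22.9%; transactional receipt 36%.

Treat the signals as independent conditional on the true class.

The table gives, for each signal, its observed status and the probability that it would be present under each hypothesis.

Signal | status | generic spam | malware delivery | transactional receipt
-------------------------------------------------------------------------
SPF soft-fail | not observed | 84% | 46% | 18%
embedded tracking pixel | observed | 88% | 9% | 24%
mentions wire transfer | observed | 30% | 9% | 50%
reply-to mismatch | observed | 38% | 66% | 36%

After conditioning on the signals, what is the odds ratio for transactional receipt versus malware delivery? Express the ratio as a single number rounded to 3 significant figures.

Unnormalized posterior weight (prior times the signal likelihoods) for each of the two hypotheses (using 1 − P(present | H) for each absent signal):
  transactional receipt: 0.360 × (1 − 0.18) × 0.24 × 0.50 × 0.36 = 0.012753
  malware delivery: 0.229 × (1 − 0.46) × 0.09 × 0.09 × 0.66 = 0.00066109
Odds(transactional receipt : malware delivery) = 0.012753 / 0.00066109 ≈ 19.3.

19.3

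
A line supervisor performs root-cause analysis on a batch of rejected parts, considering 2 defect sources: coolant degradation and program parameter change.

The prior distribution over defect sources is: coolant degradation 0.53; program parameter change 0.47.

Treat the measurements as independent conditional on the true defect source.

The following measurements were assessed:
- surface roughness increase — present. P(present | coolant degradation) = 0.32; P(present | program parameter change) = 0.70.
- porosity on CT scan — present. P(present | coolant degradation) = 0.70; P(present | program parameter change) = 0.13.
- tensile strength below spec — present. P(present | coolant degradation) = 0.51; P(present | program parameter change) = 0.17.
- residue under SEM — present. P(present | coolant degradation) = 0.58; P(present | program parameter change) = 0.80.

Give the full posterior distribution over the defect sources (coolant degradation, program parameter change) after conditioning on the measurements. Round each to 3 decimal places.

For each hypothesis, the unnormalized posterior weight is prior × product of the measurement likelihoods:
  coolant degradation: 0.53 × 0.32 × 0.70 × 0.51 × 0.58 = 0.035117
  program parameter change: 0.47 × 0.70 × 0.13 × 0.17 × 0.80 = 0.0058167
Marginal likelihood of the evidence = 0.040934.
P(coolant degradation | evidence) = 0.035117 / 0.040934 ≈ 0.858
P(program parameter change | evidence) = 0.0058167 / 0.040934 ≈ 0.142

0.858, 0.142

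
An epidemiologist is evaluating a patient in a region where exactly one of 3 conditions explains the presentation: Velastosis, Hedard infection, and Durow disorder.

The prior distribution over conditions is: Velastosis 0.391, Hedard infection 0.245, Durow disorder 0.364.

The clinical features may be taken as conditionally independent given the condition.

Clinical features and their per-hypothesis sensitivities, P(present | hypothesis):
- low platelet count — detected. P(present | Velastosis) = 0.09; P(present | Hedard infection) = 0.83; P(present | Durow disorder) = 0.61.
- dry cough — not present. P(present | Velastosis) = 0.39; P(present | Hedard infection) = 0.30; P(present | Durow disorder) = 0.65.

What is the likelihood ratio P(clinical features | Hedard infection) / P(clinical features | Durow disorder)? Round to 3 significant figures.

2.72

Take the product of per-clinical feature likelihoods under each hypothesis (using 1 − P(present | H) for each absent clinical feature), then divide.
  Hedard infection: 0.83 × (1 − 0.30) = 0.581
  Durow disorder: 0.61 × (1 − 0.65) = 0.2135
Bayes factor = 0.581 / 0.2135 ≈ 2.72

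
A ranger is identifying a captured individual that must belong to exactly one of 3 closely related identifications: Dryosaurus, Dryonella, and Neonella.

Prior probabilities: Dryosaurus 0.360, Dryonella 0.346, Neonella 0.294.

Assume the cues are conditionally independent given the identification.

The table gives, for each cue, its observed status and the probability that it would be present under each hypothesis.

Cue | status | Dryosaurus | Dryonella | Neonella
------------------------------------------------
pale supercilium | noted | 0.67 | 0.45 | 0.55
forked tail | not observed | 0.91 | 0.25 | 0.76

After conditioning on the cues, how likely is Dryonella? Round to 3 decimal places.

For each hypothesis, the unnormalized posterior weight is prior × product of the cue likelihoods (using 1 − P(present | H) for each absent cue):
  Dryosaurus: 0.360 × 0.67 × (1 − 0.91) = 0.021708
  Dryonella: 0.346 × 0.45 × (1 − 0.25) = 0.11678
  Neonella: 0.294 × 0.55 × (1 − 0.76) = 0.038808
Marginal likelihood of the evidence = 0.17729.
P(Dryonella | evidence) = 0.11678 / 0.17729 ≈ 0.659.

0.659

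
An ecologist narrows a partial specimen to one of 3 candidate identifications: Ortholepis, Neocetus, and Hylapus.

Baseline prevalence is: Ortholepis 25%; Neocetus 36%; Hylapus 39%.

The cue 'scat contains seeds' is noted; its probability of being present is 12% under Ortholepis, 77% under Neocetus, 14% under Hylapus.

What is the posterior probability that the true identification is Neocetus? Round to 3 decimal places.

0.766

For each hypothesis, the unnormalized posterior weight is prior × likelihood:
  Ortholepis: 0.25 × 0.12 = 0.03
  Neocetus: 0.36 × 0.77 = 0.2772
  Hylapus: 0.39 × 0.14 = 0.0546
Marginal likelihood of the evidence = 0.3618.
P(Neocetus | evidence) = 0.2772 / 0.3618 ≈ 0.766.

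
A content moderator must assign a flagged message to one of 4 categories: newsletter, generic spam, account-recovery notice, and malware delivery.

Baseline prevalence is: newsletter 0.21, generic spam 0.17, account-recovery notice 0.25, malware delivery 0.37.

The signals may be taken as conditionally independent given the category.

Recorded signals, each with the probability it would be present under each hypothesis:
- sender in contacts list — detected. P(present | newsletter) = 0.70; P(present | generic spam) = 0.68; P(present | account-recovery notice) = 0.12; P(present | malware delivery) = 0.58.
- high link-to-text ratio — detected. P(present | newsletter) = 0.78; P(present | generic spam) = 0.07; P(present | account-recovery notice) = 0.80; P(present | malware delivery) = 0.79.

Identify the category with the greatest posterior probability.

malware delivery

Multiply each prior by the joint likelihood of the signal pattern:
  newsletter: 0.21 × 0.70 × 0.78 = 0.11466
  generic spam: 0.17 × 0.68 × 0.07 = 0.008092
  account-recovery notice: 0.25 × 0.12 × 0.80 = 0.024
  malware delivery: 0.37 × 0.58 × 0.79 = 0.16953
The unnormalized weights sum to 0.31629.
P(newsletter | evidence) ≈ 0.11466 / 0.31629 ≈ 0.363
P(generic spam | evidence) ≈ 0.008092 / 0.31629 ≈ 0.026
P(account-recovery notice | evidence) ≈ 0.024 / 0.31629 ≈ 0.076
P(malware delivery | evidence) ≈ 0.16953 / 0.31629 ≈ 0.536
The largest is 0.536, so malware delivery is most probable.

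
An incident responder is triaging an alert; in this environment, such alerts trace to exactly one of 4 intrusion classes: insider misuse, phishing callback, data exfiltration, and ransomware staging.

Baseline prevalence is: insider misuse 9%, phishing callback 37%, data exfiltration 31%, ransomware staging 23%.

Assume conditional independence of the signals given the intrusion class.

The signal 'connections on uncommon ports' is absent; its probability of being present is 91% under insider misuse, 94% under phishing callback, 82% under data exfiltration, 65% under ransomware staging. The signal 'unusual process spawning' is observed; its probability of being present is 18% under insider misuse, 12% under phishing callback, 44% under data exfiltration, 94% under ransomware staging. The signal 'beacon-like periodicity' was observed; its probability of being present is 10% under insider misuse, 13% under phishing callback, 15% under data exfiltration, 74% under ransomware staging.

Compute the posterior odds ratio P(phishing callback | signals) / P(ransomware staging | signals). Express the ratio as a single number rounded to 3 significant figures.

Unnormalized posterior weight (prior times the signal likelihoods) for each of the two hypotheses (using 1 − P(present | H) for each absent signal):
  phishing callback: 0.37 × (1 − 0.94) × 0.12 × 0.13 = 0.00034632
  ransomware staging: 0.23 × (1 − 0.65) × 0.94 × 0.74 = 0.055996
Posterior odds = 0.00034632 / 0.055996 ≈ 0.00618.

0.00618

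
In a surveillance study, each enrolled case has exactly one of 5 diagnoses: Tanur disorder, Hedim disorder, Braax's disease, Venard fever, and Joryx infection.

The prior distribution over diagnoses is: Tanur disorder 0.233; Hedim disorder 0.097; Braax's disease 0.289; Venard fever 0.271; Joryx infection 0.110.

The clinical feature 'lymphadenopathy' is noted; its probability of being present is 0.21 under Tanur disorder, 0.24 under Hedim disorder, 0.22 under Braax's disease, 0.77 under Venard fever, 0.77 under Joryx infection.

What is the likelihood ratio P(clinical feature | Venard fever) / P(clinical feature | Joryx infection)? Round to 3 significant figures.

Likelihood of this clinical feature under each hypothesis:
  Venard fever: 0.77
  Joryx infection: 0.77
Bayes factor = 0.77 / 0.77 ≈ 1.00

1.00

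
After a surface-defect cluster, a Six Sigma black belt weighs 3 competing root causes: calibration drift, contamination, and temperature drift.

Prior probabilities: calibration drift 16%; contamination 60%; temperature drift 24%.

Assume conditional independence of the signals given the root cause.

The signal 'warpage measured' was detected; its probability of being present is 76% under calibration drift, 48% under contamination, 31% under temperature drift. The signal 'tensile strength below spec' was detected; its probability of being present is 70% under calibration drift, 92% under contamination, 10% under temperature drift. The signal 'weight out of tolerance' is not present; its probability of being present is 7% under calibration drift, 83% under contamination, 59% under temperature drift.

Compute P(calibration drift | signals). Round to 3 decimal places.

Multiply each prior by the joint likelihood of the signal pattern (using 1 − P(present | H) for each absent signal):
  calibration drift: 0.16 × 0.76 × 0.70 × (1 − 0.07) = 0.079162
  contamination: 0.60 × 0.48 × 0.92 × (1 − 0.83) = 0.045043
  temperature drift: 0.24 × 0.31 × 0.10 × (1 − 0.59) = 0.0030504
Normalizing constant Z = 0.079162 + 0.045043 + 0.0030504 = 0.12726.
P(calibration drift | evidence) = 0.079162 / 0.12726 ≈ 0.622.

0.622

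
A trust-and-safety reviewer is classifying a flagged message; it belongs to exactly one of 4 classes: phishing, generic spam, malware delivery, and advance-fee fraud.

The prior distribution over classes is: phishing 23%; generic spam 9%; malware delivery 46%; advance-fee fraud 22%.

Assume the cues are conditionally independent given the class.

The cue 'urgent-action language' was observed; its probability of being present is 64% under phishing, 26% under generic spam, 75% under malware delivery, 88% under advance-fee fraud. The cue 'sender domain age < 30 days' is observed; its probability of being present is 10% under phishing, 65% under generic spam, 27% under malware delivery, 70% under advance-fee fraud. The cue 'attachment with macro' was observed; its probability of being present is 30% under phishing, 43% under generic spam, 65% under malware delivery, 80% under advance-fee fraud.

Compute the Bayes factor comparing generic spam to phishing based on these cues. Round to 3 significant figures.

3.78

Joint likelihood of the cue pattern under each hypothesis:
  generic spam: 0.26 × 0.65 × 0.43 = 0.07267
  phishing: 0.64 × 0.10 × 0.30 = 0.0192
Bayes factor = 0.07267 / 0.0192 ≈ 3.78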